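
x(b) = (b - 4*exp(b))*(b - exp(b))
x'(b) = (1 - 4*exp(b))*(b - exp(b)) + (1 - exp(b))*(b - 4*exp(b)) = -5*b*exp(b) + 2*b + 8*exp(2*b) - 5*exp(b)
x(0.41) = 6.16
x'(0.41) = 8.36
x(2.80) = 859.32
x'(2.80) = 1856.56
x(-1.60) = 4.34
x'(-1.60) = -2.27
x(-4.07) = 16.91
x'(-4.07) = -7.88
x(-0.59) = 3.21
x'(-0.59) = 0.14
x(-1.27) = 3.71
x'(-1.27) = -1.53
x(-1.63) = 4.41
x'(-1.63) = -2.34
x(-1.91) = 5.15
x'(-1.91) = -2.97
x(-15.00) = 225.00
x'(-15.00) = -30.00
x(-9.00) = 81.01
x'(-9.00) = -18.00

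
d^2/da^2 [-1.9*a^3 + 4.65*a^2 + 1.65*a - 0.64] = 9.3 - 11.4*a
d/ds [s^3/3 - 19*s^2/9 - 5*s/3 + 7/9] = s^2 - 38*s/9 - 5/3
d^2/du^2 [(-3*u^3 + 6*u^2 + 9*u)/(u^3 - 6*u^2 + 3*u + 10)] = 12*(-2*u^3 + 15*u^2 - 45*u + 55)/(u^6 - 21*u^5 + 177*u^4 - 763*u^3 + 1770*u^2 - 2100*u + 1000)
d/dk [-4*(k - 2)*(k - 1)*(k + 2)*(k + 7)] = -16*k^3 - 72*k^2 + 88*k + 96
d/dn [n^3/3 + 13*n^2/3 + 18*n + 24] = n^2 + 26*n/3 + 18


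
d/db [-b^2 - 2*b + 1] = -2*b - 2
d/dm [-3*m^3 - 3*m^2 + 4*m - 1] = -9*m^2 - 6*m + 4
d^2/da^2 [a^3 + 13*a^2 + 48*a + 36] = 6*a + 26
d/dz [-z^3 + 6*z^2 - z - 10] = -3*z^2 + 12*z - 1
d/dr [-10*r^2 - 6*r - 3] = -20*r - 6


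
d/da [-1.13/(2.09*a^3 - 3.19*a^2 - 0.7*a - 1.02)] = (7.0851*a^2 - 7.2094*a - 0.791)/(-2.09*a^3 + 3.19*a^2 + 0.7*a + 1.02)^2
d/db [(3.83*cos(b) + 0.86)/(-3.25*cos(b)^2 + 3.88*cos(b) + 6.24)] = (12.4475*sin(b)^2 - 5.59*cos(b) - 33.0099)*sin(b)/(-3.25*cos(b)^2 + 3.88*cos(b) + 6.24)^2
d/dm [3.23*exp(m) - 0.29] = 3.23*exp(m)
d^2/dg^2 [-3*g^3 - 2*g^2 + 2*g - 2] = -18*g - 4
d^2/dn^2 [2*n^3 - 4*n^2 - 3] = 12*n - 8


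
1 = 1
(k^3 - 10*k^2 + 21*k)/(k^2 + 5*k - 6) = k*(k^2 - 10*k + 21)/(k^2 + 5*k - 6)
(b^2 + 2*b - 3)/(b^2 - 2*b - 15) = (b - 1)/(b - 5)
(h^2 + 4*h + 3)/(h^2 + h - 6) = (h + 1)/(h - 2)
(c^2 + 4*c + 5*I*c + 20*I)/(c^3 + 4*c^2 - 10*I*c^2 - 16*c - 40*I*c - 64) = (c + 5*I)/(c^2 - 10*I*c - 16)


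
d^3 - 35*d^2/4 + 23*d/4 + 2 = (d - 8)*(d - 1)*(d + 1/4)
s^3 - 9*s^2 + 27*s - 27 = (s - 3)^3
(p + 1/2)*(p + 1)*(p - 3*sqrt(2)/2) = p^3 - 3*sqrt(2)*p^2/2 + 3*p^2/2 - 9*sqrt(2)*p/4 + p/2 - 3*sqrt(2)/4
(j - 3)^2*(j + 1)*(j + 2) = j^4 - 3*j^3 - 7*j^2 + 15*j + 18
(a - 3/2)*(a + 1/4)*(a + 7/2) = a^3 + 9*a^2/4 - 19*a/4 - 21/16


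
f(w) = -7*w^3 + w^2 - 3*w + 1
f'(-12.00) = -3051.00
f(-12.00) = 12277.00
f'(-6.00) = -771.00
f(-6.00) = 1567.00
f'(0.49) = -7.06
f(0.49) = -1.05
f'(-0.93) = -23.02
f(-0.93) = 10.29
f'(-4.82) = -500.52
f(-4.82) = 822.55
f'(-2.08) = -98.01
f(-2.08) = 74.56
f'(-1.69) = -66.36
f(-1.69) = 42.71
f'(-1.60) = -59.96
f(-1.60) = 37.03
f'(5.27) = -575.69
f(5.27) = -1011.58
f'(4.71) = -459.45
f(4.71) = -722.36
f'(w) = -21*w^2 + 2*w - 3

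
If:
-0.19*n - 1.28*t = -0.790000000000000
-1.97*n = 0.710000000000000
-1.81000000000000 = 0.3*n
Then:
No Solution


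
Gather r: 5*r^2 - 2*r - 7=5*r^2 - 2*r - 7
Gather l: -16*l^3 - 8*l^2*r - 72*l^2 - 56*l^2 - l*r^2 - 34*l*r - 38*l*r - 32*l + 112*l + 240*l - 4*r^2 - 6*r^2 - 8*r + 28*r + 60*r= -16*l^3 + l^2*(-8*r - 128) + l*(-r^2 - 72*r + 320) - 10*r^2 + 80*r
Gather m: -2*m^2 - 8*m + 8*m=-2*m^2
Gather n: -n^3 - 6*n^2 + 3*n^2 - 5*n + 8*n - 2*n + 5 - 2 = -n^3 - 3*n^2 + n + 3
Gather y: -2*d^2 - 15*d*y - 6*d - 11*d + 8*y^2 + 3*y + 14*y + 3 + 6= -2*d^2 - 17*d + 8*y^2 + y*(17 - 15*d) + 9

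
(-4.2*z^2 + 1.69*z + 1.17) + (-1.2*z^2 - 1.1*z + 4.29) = -5.4*z^2 + 0.59*z + 5.46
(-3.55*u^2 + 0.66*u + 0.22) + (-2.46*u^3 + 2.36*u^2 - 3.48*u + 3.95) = -2.46*u^3 - 1.19*u^2 - 2.82*u + 4.17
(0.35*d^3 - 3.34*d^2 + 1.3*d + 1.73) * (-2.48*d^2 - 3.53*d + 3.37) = -0.868*d^5 + 7.0477*d^4 + 9.7457*d^3 - 20.1352*d^2 - 1.7259*d + 5.8301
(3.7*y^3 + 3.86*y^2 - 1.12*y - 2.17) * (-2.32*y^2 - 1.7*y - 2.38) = -8.584*y^5 - 15.2452*y^4 - 12.7696*y^3 - 2.2484*y^2 + 6.3546*y + 5.1646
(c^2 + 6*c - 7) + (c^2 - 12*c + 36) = 2*c^2 - 6*c + 29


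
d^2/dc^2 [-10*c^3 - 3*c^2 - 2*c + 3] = -60*c - 6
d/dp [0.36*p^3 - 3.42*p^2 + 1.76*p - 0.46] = 1.08*p^2 - 6.84*p + 1.76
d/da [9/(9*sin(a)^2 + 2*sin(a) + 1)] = -18*(9*sin(a) + 1)*cos(a)/(9*sin(a)^2 + 2*sin(a) + 1)^2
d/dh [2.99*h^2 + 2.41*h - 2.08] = 5.98*h + 2.41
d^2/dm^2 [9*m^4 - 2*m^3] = 12*m*(9*m - 1)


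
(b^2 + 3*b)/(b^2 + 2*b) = (b + 3)/(b + 2)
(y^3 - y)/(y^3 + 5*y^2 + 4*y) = (y - 1)/(y + 4)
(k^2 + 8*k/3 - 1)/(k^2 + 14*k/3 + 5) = (3*k - 1)/(3*k + 5)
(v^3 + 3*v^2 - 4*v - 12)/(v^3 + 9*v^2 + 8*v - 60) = (v^2 + 5*v + 6)/(v^2 + 11*v + 30)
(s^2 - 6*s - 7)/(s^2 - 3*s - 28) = (s + 1)/(s + 4)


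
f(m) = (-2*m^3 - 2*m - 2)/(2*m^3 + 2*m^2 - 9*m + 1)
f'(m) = (-6*m^2 - 2)/(2*m^3 + 2*m^2 - 9*m + 1) + (-6*m^2 - 4*m + 9)*(-2*m^3 - 2*m - 2)/(2*m^3 + 2*m^2 - 9*m + 1)^2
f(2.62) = -1.59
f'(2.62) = 0.91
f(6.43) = -0.98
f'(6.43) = 0.02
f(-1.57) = 0.72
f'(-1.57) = -1.33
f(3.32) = -1.23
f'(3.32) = 0.28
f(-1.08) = 0.25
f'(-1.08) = -0.70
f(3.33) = -1.23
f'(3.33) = 0.28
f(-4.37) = -1.96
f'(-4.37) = -0.64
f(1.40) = 4.69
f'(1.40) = 24.18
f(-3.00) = -7.25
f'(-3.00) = -22.91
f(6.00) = -0.99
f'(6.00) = 0.02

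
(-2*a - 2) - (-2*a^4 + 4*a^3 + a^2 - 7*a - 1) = 2*a^4 - 4*a^3 - a^2 + 5*a - 1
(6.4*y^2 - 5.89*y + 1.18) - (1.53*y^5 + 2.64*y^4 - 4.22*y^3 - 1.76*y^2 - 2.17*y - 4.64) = -1.53*y^5 - 2.64*y^4 + 4.22*y^3 + 8.16*y^2 - 3.72*y + 5.82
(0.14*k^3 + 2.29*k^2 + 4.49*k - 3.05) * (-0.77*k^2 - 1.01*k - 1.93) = -0.1078*k^5 - 1.9047*k^4 - 6.0404*k^3 - 6.6061*k^2 - 5.5852*k + 5.8865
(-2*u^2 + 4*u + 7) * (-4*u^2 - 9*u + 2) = 8*u^4 + 2*u^3 - 68*u^2 - 55*u + 14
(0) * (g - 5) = 0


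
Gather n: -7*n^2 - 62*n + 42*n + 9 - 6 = -7*n^2 - 20*n + 3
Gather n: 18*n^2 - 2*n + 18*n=18*n^2 + 16*n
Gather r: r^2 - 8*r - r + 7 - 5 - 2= r^2 - 9*r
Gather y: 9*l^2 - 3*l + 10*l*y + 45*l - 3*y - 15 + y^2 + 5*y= 9*l^2 + 42*l + y^2 + y*(10*l + 2) - 15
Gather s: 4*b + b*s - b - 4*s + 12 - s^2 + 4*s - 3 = b*s + 3*b - s^2 + 9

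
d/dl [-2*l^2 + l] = 1 - 4*l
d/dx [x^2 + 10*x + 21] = 2*x + 10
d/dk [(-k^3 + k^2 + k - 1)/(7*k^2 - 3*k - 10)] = (-7*k^2 + 20*k - 13)/(49*k^2 - 140*k + 100)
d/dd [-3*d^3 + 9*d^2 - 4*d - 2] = -9*d^2 + 18*d - 4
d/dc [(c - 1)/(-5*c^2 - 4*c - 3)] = (5*c^2 - 10*c - 7)/(25*c^4 + 40*c^3 + 46*c^2 + 24*c + 9)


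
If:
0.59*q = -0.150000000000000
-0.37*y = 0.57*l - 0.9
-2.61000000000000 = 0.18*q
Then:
No Solution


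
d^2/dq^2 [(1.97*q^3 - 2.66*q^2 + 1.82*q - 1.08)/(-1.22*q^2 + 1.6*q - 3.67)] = (1.06581410364015e-14*q^5 - 1.4210854715202e-14*q^4 + 12.52142*q^3 + 7.59256799999999*q^2 - 122.95815*q + 46.138884)/(1.815848*q^6 - 7.14432*q^5 + 25.756884*q^4 - 47.07904*q^3 + 77.481774*q^2 - 64.65072*q + 49.430863)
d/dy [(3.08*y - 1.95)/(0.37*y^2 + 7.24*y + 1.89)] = (-1.1396*y^2 + 1.443*y + 19.9392)/(0.1369*y^4 + 5.3576*y^3 + 53.8162*y^2 + 27.3672*y + 3.5721)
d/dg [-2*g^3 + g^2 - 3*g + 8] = -6*g^2 + 2*g - 3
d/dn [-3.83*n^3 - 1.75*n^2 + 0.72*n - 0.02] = -11.49*n^2 - 3.5*n + 0.72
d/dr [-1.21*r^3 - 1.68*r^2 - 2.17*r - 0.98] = -3.63*r^2 - 3.36*r - 2.17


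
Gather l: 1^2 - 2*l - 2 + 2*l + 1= 0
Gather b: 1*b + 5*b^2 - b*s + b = 5*b^2 + b*(2 - s)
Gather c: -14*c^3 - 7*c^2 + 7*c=-14*c^3 - 7*c^2 + 7*c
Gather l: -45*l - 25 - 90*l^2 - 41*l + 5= -90*l^2 - 86*l - 20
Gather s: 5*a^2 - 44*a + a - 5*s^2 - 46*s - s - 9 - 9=5*a^2 - 43*a - 5*s^2 - 47*s - 18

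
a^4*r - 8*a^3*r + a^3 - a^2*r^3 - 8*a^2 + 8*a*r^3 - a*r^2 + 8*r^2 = (a - 8)*(a - r)*(a + r)*(a*r + 1)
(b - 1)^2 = b^2 - 2*b + 1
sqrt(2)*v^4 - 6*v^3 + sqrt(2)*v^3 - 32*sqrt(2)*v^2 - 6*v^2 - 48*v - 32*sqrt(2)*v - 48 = (v - 6*sqrt(2))*(v + sqrt(2))*(v + 2*sqrt(2))*(sqrt(2)*v + sqrt(2))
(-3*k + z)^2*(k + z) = 9*k^3 + 3*k^2*z - 5*k*z^2 + z^3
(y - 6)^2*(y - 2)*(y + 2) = y^4 - 12*y^3 + 32*y^2 + 48*y - 144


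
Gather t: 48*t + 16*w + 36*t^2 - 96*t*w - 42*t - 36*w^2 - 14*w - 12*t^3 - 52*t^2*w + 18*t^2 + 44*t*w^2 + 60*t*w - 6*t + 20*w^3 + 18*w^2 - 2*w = -12*t^3 + t^2*(54 - 52*w) + t*(44*w^2 - 36*w) + 20*w^3 - 18*w^2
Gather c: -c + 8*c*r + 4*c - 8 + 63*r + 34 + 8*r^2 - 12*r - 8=c*(8*r + 3) + 8*r^2 + 51*r + 18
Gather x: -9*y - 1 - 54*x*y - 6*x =x*(-54*y - 6) - 9*y - 1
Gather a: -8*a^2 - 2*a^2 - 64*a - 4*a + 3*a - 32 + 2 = -10*a^2 - 65*a - 30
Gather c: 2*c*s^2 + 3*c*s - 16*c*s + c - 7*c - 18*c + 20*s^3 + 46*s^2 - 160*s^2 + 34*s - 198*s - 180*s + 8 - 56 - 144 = c*(2*s^2 - 13*s - 24) + 20*s^3 - 114*s^2 - 344*s - 192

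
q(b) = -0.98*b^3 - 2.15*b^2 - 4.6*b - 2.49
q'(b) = -2.94*b^2 - 4.3*b - 4.6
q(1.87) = -25.02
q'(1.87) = -22.92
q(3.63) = -94.39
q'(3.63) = -58.95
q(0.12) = -3.07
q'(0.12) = -5.16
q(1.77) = -22.80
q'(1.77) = -21.42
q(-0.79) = 0.29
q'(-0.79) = -3.04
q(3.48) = -85.84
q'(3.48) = -55.17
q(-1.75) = 4.23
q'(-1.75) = -6.08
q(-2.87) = 16.17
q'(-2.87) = -16.48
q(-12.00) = 1436.55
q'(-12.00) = -376.36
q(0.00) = -2.49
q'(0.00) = -4.60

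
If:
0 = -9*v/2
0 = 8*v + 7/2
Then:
No Solution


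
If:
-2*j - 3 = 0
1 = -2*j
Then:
No Solution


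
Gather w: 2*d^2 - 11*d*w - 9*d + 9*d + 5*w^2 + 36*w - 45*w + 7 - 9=2*d^2 + 5*w^2 + w*(-11*d - 9) - 2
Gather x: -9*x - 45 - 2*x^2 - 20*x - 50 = -2*x^2 - 29*x - 95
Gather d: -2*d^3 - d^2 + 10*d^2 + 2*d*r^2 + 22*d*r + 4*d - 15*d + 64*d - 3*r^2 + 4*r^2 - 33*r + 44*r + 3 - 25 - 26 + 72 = -2*d^3 + 9*d^2 + d*(2*r^2 + 22*r + 53) + r^2 + 11*r + 24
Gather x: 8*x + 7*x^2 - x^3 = -x^3 + 7*x^2 + 8*x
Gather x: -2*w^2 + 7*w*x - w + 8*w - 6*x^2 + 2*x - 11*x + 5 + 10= -2*w^2 + 7*w - 6*x^2 + x*(7*w - 9) + 15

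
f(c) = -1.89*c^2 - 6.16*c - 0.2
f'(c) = -3.78*c - 6.16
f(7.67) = -158.63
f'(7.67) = -35.15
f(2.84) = -32.94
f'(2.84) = -16.90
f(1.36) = -12.07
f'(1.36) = -11.30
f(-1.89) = 4.69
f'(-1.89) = 0.98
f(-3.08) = 0.84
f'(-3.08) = 5.48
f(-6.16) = -33.97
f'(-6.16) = 17.12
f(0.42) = -3.12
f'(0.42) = -7.75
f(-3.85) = -4.50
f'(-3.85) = 8.39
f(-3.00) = 1.27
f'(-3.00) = 5.18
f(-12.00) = -198.44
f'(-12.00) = 39.20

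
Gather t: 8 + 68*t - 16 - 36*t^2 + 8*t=-36*t^2 + 76*t - 8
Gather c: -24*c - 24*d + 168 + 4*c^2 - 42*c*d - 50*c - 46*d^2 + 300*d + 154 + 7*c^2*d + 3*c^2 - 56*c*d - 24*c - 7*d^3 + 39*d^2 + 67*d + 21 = c^2*(7*d + 7) + c*(-98*d - 98) - 7*d^3 - 7*d^2 + 343*d + 343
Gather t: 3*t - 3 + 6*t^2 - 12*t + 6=6*t^2 - 9*t + 3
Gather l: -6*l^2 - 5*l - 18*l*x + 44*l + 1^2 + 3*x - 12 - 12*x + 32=-6*l^2 + l*(39 - 18*x) - 9*x + 21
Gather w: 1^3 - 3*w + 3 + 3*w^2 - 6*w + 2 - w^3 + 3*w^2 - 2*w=-w^3 + 6*w^2 - 11*w + 6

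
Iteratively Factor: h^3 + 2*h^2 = (h)*(h^2 + 2*h) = h*(h + 2)*(h)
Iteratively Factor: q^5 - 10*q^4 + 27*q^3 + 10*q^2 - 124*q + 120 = (q - 3)*(q^4 - 7*q^3 + 6*q^2 + 28*q - 40) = (q - 3)*(q - 2)*(q^3 - 5*q^2 - 4*q + 20) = (q - 5)*(q - 3)*(q - 2)*(q^2 - 4) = (q - 5)*(q - 3)*(q - 2)^2*(q + 2)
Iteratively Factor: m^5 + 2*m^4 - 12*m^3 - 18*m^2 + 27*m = (m + 3)*(m^4 - m^3 - 9*m^2 + 9*m) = m*(m + 3)*(m^3 - m^2 - 9*m + 9) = m*(m - 1)*(m + 3)*(m^2 - 9) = m*(m - 1)*(m + 3)^2*(m - 3)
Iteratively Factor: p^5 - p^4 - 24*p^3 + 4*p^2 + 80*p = (p - 5)*(p^4 + 4*p^3 - 4*p^2 - 16*p) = (p - 5)*(p - 2)*(p^3 + 6*p^2 + 8*p) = p*(p - 5)*(p - 2)*(p^2 + 6*p + 8) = p*(p - 5)*(p - 2)*(p + 4)*(p + 2)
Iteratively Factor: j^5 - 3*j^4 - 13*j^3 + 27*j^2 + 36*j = (j - 3)*(j^4 - 13*j^2 - 12*j) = (j - 3)*(j + 3)*(j^3 - 3*j^2 - 4*j) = (j - 4)*(j - 3)*(j + 3)*(j^2 + j) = (j - 4)*(j - 3)*(j + 1)*(j + 3)*(j)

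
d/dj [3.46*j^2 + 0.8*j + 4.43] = 6.92*j + 0.8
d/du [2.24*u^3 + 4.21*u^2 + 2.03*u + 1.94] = 6.72*u^2 + 8.42*u + 2.03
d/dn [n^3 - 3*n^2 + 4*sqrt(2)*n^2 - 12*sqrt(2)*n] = 3*n^2 - 6*n + 8*sqrt(2)*n - 12*sqrt(2)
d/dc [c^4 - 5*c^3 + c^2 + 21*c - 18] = 4*c^3 - 15*c^2 + 2*c + 21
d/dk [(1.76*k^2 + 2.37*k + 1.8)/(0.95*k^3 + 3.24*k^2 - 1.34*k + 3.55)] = (-1.672*k^4 - 4.503*k^3 - 15.1672*k^2 + 0.831999999999997*k + 10.8255)/(0.9025*k^6 + 6.156*k^5 + 7.9516*k^4 - 1.9382*k^3 + 24.7996*k^2 - 9.514*k + 12.6025)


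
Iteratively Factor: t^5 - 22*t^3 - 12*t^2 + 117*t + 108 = (t + 3)*(t^4 - 3*t^3 - 13*t^2 + 27*t + 36) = (t - 3)*(t + 3)*(t^3 - 13*t - 12) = (t - 3)*(t + 3)^2*(t^2 - 3*t - 4) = (t - 3)*(t + 1)*(t + 3)^2*(t - 4)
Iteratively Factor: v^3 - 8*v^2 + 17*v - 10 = (v - 1)*(v^2 - 7*v + 10) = (v - 5)*(v - 1)*(v - 2)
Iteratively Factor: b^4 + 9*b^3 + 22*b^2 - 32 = (b + 4)*(b^3 + 5*b^2 + 2*b - 8) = (b + 2)*(b + 4)*(b^2 + 3*b - 4) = (b + 2)*(b + 4)^2*(b - 1)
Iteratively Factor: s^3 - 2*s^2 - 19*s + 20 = (s - 1)*(s^2 - s - 20) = (s - 1)*(s + 4)*(s - 5)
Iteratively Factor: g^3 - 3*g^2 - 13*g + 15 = (g + 3)*(g^2 - 6*g + 5) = (g - 5)*(g + 3)*(g - 1)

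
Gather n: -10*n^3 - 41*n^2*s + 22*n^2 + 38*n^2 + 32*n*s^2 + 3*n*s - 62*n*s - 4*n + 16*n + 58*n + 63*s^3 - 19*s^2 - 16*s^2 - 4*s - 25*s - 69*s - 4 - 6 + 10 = -10*n^3 + n^2*(60 - 41*s) + n*(32*s^2 - 59*s + 70) + 63*s^3 - 35*s^2 - 98*s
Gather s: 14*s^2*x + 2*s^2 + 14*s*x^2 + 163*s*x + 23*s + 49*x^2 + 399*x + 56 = s^2*(14*x + 2) + s*(14*x^2 + 163*x + 23) + 49*x^2 + 399*x + 56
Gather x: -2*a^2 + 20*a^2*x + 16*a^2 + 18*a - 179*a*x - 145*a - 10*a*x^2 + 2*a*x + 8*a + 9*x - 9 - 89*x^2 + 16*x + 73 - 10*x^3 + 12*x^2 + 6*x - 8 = 14*a^2 - 119*a - 10*x^3 + x^2*(-10*a - 77) + x*(20*a^2 - 177*a + 31) + 56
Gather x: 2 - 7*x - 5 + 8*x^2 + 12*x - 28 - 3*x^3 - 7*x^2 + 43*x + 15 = -3*x^3 + x^2 + 48*x - 16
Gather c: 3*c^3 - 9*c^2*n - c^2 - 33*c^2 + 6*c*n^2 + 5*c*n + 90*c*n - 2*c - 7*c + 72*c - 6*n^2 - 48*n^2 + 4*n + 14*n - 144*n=3*c^3 + c^2*(-9*n - 34) + c*(6*n^2 + 95*n + 63) - 54*n^2 - 126*n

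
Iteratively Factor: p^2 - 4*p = (p)*(p - 4)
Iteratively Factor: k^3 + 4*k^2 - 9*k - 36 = (k - 3)*(k^2 + 7*k + 12) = (k - 3)*(k + 3)*(k + 4)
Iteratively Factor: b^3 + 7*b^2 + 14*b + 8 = (b + 2)*(b^2 + 5*b + 4) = (b + 2)*(b + 4)*(b + 1)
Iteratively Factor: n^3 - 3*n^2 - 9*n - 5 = (n + 1)*(n^2 - 4*n - 5) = (n + 1)^2*(n - 5)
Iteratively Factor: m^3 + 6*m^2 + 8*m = (m + 4)*(m^2 + 2*m) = (m + 2)*(m + 4)*(m)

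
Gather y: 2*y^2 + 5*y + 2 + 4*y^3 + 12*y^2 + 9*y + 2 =4*y^3 + 14*y^2 + 14*y + 4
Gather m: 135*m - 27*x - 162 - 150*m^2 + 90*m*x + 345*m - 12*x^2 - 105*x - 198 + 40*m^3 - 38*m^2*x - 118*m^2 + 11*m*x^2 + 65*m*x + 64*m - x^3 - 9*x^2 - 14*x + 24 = 40*m^3 + m^2*(-38*x - 268) + m*(11*x^2 + 155*x + 544) - x^3 - 21*x^2 - 146*x - 336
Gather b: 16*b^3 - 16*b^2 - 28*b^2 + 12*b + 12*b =16*b^3 - 44*b^2 + 24*b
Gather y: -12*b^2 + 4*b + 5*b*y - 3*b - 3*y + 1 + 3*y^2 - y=-12*b^2 + b + 3*y^2 + y*(5*b - 4) + 1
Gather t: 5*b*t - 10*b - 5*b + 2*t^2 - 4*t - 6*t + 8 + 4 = -15*b + 2*t^2 + t*(5*b - 10) + 12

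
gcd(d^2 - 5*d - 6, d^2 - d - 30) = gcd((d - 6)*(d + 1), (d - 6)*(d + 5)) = d - 6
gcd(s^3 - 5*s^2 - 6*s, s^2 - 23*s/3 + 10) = s - 6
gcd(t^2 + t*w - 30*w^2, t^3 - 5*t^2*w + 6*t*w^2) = 1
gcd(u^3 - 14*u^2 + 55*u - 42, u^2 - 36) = u - 6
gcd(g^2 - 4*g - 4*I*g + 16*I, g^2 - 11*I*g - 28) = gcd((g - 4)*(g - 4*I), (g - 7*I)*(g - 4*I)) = g - 4*I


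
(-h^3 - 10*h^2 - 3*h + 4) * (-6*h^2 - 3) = 6*h^5 + 60*h^4 + 21*h^3 + 6*h^2 + 9*h - 12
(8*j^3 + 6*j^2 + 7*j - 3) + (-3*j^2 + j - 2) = 8*j^3 + 3*j^2 + 8*j - 5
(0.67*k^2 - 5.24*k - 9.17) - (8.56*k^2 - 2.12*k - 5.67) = -7.89*k^2 - 3.12*k - 3.5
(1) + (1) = 2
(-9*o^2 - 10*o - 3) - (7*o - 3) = -9*o^2 - 17*o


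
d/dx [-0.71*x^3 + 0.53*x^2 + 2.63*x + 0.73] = -2.13*x^2 + 1.06*x + 2.63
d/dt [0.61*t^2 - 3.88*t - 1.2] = 1.22*t - 3.88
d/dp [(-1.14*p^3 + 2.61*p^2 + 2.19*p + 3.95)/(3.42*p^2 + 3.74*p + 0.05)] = (-3.8988*p^4 - 8.5272*p^3 + 2.1006*p^2 - 26.757*p - 14.6635)/(11.6964*p^4 + 25.5816*p^3 + 14.3296*p^2 + 0.374*p + 0.0025)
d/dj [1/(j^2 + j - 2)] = (-2*j - 1)/(j^2 + j - 2)^2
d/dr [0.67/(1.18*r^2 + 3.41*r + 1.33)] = (-1.5812*r - 2.2847)/(1.18*r^2 + 3.41*r + 1.33)^2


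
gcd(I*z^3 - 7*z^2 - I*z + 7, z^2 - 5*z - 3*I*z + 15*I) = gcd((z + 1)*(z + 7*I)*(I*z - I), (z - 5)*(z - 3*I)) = 1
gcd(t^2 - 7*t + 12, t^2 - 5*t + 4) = t - 4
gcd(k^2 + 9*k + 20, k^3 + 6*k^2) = 1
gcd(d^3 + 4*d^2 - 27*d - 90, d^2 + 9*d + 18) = d^2 + 9*d + 18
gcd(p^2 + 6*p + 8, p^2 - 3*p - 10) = p + 2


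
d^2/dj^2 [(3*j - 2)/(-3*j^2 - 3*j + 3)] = 2*(-3*j^3 + 6*j^2 - 3*j + 1)/(3*(j^6 + 3*j^5 - 5*j^3 + 3*j - 1))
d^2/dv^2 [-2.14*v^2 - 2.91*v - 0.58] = -4.28000000000000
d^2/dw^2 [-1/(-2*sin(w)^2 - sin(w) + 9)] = (-16*sin(w)^4 - 6*sin(w)^3 - 49*sin(w)^2 + 3*sin(w) + 38)/(sin(w) - cos(2*w) - 8)^3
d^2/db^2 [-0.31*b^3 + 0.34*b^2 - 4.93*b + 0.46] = 0.68 - 1.86*b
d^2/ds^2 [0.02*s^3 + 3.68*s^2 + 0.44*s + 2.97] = 0.12*s + 7.36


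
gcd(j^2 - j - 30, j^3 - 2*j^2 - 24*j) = j - 6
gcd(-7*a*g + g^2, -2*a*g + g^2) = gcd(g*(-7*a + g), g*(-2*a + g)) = g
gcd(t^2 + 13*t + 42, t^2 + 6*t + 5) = 1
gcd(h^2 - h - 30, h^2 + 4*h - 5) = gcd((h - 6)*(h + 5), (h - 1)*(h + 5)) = h + 5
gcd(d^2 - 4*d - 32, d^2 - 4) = 1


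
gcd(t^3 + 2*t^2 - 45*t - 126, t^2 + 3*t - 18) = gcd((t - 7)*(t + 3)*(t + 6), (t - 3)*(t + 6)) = t + 6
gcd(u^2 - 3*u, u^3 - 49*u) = u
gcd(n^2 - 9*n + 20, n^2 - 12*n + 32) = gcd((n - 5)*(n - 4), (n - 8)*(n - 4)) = n - 4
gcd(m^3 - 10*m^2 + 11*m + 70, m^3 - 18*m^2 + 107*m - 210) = m^2 - 12*m + 35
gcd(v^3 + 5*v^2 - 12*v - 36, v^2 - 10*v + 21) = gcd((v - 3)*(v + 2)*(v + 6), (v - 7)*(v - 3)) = v - 3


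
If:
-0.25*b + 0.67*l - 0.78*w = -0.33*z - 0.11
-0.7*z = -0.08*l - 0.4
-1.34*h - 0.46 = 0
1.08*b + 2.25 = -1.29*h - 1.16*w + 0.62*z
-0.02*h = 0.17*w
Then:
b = -1.45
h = -0.34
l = -0.89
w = 0.04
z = 0.47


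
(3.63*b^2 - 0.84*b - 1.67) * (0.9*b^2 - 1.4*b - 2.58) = 3.267*b^4 - 5.838*b^3 - 9.6924*b^2 + 4.5052*b + 4.3086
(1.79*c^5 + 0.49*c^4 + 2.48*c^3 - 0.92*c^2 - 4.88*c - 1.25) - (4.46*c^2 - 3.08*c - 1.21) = 1.79*c^5 + 0.49*c^4 + 2.48*c^3 - 5.38*c^2 - 1.8*c - 0.04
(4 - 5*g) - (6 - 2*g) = -3*g - 2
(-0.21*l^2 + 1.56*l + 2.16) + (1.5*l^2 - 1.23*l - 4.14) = 1.29*l^2 + 0.33*l - 1.98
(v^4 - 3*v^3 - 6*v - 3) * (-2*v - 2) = -2*v^5 + 4*v^4 + 6*v^3 + 12*v^2 + 18*v + 6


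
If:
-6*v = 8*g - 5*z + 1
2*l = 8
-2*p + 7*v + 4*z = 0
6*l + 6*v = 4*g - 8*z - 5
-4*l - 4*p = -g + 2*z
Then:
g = 99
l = 4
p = -1241/52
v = -1503/26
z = 1160/13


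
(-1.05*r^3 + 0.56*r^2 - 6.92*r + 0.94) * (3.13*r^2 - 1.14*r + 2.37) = -3.2865*r^5 + 2.9498*r^4 - 24.7865*r^3 + 12.1582*r^2 - 17.472*r + 2.2278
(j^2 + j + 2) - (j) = j^2 + 2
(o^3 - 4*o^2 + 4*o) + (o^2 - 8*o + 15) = o^3 - 3*o^2 - 4*o + 15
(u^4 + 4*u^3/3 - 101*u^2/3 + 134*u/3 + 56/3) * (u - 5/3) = u^5 - u^4/3 - 323*u^3/9 + 907*u^2/9 - 502*u/9 - 280/9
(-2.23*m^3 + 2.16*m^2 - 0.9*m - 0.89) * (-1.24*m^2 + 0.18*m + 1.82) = 2.7652*m^5 - 3.0798*m^4 - 2.5538*m^3 + 4.8728*m^2 - 1.7982*m - 1.6198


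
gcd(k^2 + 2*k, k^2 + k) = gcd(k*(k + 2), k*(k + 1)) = k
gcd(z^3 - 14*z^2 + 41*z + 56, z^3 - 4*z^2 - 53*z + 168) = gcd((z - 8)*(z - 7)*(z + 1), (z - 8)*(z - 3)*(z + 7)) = z - 8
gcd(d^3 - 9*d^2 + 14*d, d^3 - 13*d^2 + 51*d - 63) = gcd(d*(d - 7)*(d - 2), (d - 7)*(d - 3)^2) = d - 7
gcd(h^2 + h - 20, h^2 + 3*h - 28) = h - 4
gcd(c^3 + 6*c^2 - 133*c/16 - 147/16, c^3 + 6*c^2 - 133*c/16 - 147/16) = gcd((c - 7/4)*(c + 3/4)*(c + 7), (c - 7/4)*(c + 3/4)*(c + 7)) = c^3 + 6*c^2 - 133*c/16 - 147/16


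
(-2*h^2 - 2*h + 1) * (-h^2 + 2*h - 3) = 2*h^4 - 2*h^3 + h^2 + 8*h - 3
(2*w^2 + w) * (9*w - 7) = 18*w^3 - 5*w^2 - 7*w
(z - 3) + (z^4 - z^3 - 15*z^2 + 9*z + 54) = z^4 - z^3 - 15*z^2 + 10*z + 51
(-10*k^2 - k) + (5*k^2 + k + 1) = 1 - 5*k^2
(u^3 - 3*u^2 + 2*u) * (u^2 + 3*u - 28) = u^5 - 35*u^3 + 90*u^2 - 56*u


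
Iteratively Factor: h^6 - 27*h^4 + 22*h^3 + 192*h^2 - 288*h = (h - 2)*(h^5 + 2*h^4 - 23*h^3 - 24*h^2 + 144*h) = (h - 3)*(h - 2)*(h^4 + 5*h^3 - 8*h^2 - 48*h) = (h - 3)*(h - 2)*(h + 4)*(h^3 + h^2 - 12*h) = h*(h - 3)*(h - 2)*(h + 4)*(h^2 + h - 12) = h*(h - 3)^2*(h - 2)*(h + 4)*(h + 4)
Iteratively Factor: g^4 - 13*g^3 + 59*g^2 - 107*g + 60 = (g - 3)*(g^3 - 10*g^2 + 29*g - 20) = (g - 5)*(g - 3)*(g^2 - 5*g + 4) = (g - 5)*(g - 3)*(g - 1)*(g - 4)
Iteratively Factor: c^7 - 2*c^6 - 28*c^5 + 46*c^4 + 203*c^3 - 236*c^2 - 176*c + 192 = (c - 1)*(c^6 - c^5 - 29*c^4 + 17*c^3 + 220*c^2 - 16*c - 192) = (c - 1)*(c + 3)*(c^5 - 4*c^4 - 17*c^3 + 68*c^2 + 16*c - 64) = (c - 4)*(c - 1)*(c + 3)*(c^4 - 17*c^2 + 16) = (c - 4)^2*(c - 1)*(c + 3)*(c^3 + 4*c^2 - c - 4) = (c - 4)^2*(c - 1)*(c + 1)*(c + 3)*(c^2 + 3*c - 4) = (c - 4)^2*(c - 1)^2*(c + 1)*(c + 3)*(c + 4)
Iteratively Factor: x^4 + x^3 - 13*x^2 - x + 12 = (x - 1)*(x^3 + 2*x^2 - 11*x - 12) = (x - 1)*(x + 4)*(x^2 - 2*x - 3) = (x - 3)*(x - 1)*(x + 4)*(x + 1)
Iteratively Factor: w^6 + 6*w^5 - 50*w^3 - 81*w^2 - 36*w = (w)*(w^5 + 6*w^4 - 50*w^2 - 81*w - 36) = w*(w + 4)*(w^4 + 2*w^3 - 8*w^2 - 18*w - 9) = w*(w + 1)*(w + 4)*(w^3 + w^2 - 9*w - 9) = w*(w + 1)^2*(w + 4)*(w^2 - 9) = w*(w + 1)^2*(w + 3)*(w + 4)*(w - 3)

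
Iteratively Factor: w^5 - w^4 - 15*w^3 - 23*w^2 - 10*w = (w + 2)*(w^4 - 3*w^3 - 9*w^2 - 5*w) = (w + 1)*(w + 2)*(w^3 - 4*w^2 - 5*w) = (w + 1)^2*(w + 2)*(w^2 - 5*w) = w*(w + 1)^2*(w + 2)*(w - 5)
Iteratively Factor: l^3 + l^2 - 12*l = (l + 4)*(l^2 - 3*l) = (l - 3)*(l + 4)*(l)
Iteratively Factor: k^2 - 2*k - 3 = (k + 1)*(k - 3)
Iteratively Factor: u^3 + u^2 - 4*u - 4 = (u - 2)*(u^2 + 3*u + 2) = (u - 2)*(u + 1)*(u + 2)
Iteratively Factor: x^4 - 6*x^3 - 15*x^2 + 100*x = (x - 5)*(x^3 - x^2 - 20*x) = (x - 5)*(x + 4)*(x^2 - 5*x) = x*(x - 5)*(x + 4)*(x - 5)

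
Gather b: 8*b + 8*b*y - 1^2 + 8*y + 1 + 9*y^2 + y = b*(8*y + 8) + 9*y^2 + 9*y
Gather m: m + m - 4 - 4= 2*m - 8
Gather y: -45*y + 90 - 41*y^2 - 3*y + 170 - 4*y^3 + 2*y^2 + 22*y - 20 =-4*y^3 - 39*y^2 - 26*y + 240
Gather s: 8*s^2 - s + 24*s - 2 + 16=8*s^2 + 23*s + 14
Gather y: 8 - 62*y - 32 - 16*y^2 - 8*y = -16*y^2 - 70*y - 24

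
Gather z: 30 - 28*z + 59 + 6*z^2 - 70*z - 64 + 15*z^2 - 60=21*z^2 - 98*z - 35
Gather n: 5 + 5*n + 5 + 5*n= 10*n + 10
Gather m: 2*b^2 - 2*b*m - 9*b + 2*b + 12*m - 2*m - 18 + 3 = 2*b^2 - 7*b + m*(10 - 2*b) - 15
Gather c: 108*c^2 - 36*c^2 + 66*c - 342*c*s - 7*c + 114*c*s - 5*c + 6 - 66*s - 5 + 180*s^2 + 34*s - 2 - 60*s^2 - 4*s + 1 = 72*c^2 + c*(54 - 228*s) + 120*s^2 - 36*s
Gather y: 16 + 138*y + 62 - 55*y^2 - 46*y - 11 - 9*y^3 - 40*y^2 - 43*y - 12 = -9*y^3 - 95*y^2 + 49*y + 55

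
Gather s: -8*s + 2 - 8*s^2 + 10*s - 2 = -8*s^2 + 2*s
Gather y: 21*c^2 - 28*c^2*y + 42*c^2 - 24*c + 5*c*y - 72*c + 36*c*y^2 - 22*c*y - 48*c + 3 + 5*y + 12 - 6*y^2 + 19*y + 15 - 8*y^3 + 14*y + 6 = 63*c^2 - 144*c - 8*y^3 + y^2*(36*c - 6) + y*(-28*c^2 - 17*c + 38) + 36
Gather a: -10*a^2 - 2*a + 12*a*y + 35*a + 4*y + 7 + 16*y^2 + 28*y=-10*a^2 + a*(12*y + 33) + 16*y^2 + 32*y + 7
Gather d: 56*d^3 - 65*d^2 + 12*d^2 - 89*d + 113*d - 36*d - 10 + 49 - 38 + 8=56*d^3 - 53*d^2 - 12*d + 9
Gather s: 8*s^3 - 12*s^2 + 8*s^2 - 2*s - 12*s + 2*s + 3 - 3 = 8*s^3 - 4*s^2 - 12*s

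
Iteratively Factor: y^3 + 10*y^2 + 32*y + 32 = (y + 4)*(y^2 + 6*y + 8) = (y + 4)^2*(y + 2)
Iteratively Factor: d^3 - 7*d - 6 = (d + 2)*(d^2 - 2*d - 3) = (d + 1)*(d + 2)*(d - 3)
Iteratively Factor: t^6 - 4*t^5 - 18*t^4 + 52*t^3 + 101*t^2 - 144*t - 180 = (t + 2)*(t^5 - 6*t^4 - 6*t^3 + 64*t^2 - 27*t - 90) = (t + 2)*(t + 3)*(t^4 - 9*t^3 + 21*t^2 + t - 30) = (t - 3)*(t + 2)*(t + 3)*(t^3 - 6*t^2 + 3*t + 10) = (t - 3)*(t + 1)*(t + 2)*(t + 3)*(t^2 - 7*t + 10) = (t - 3)*(t - 2)*(t + 1)*(t + 2)*(t + 3)*(t - 5)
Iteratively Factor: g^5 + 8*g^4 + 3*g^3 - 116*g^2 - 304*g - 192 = (g + 3)*(g^4 + 5*g^3 - 12*g^2 - 80*g - 64) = (g + 3)*(g + 4)*(g^3 + g^2 - 16*g - 16) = (g + 1)*(g + 3)*(g + 4)*(g^2 - 16) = (g - 4)*(g + 1)*(g + 3)*(g + 4)*(g + 4)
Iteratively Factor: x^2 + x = (x)*(x + 1)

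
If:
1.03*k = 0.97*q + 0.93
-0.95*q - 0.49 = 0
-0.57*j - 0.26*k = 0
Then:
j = -0.19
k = 0.42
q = -0.52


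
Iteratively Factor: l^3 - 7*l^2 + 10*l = (l - 5)*(l^2 - 2*l) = (l - 5)*(l - 2)*(l)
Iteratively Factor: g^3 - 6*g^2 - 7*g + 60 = (g + 3)*(g^2 - 9*g + 20) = (g - 5)*(g + 3)*(g - 4)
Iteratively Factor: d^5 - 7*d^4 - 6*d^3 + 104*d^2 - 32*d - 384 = (d - 4)*(d^4 - 3*d^3 - 18*d^2 + 32*d + 96) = (d - 4)*(d + 2)*(d^3 - 5*d^2 - 8*d + 48) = (d - 4)^2*(d + 2)*(d^2 - d - 12) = (d - 4)^2*(d + 2)*(d + 3)*(d - 4)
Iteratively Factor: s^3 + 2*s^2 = (s + 2)*(s^2) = s*(s + 2)*(s)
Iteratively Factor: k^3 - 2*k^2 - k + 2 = (k + 1)*(k^2 - 3*k + 2) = (k - 2)*(k + 1)*(k - 1)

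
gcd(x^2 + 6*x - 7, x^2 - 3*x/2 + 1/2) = x - 1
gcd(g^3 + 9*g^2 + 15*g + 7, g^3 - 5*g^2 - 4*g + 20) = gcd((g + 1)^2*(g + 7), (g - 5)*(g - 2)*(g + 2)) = 1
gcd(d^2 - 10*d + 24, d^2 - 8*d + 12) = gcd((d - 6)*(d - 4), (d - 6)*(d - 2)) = d - 6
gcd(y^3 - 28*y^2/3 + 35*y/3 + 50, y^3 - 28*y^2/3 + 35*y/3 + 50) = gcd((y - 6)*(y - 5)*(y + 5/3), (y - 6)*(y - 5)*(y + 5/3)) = y^3 - 28*y^2/3 + 35*y/3 + 50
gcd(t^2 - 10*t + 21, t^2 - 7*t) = t - 7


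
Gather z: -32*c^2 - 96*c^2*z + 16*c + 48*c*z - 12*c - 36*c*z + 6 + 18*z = -32*c^2 + 4*c + z*(-96*c^2 + 12*c + 18) + 6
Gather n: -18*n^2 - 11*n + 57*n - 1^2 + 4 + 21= -18*n^2 + 46*n + 24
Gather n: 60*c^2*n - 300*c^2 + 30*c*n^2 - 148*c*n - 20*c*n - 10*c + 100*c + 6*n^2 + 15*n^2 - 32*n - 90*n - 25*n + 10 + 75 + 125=-300*c^2 + 90*c + n^2*(30*c + 21) + n*(60*c^2 - 168*c - 147) + 210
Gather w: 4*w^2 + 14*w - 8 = 4*w^2 + 14*w - 8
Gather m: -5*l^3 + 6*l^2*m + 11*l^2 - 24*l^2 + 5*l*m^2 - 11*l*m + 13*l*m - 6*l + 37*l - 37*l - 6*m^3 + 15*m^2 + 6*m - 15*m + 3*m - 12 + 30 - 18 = -5*l^3 - 13*l^2 - 6*l - 6*m^3 + m^2*(5*l + 15) + m*(6*l^2 + 2*l - 6)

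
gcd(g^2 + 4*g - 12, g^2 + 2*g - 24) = g + 6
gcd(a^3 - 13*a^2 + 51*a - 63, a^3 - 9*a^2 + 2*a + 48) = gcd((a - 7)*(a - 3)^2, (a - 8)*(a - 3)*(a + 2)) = a - 3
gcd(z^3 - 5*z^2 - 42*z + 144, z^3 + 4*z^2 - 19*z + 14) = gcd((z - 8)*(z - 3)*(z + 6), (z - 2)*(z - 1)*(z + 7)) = 1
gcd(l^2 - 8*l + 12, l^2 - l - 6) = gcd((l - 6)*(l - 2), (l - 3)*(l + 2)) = 1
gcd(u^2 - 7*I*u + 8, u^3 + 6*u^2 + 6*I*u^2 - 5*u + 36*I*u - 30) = u + I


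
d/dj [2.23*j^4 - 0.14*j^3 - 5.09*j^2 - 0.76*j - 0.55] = 8.92*j^3 - 0.42*j^2 - 10.18*j - 0.76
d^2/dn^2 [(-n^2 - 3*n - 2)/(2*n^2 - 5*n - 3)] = 4*(-11*n^3 - 21*n^2 + 3*n - 13)/(8*n^6 - 60*n^5 + 114*n^4 + 55*n^3 - 171*n^2 - 135*n - 27)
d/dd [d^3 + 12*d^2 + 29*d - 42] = 3*d^2 + 24*d + 29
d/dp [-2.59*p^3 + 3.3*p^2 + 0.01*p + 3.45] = -7.77*p^2 + 6.6*p + 0.01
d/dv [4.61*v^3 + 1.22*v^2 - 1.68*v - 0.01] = 13.83*v^2 + 2.44*v - 1.68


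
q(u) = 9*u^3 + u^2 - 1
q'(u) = 27*u^2 + 2*u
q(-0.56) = -2.27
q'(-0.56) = 7.35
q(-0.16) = -1.01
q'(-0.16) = 0.37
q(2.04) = 79.57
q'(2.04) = 116.44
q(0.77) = 3.70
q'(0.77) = 17.55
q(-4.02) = -569.52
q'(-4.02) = 428.29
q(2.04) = 79.57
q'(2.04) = 116.44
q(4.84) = 1042.84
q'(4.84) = 642.17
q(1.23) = 17.26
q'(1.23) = 43.31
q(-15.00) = -30151.00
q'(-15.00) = 6045.00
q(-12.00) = -15409.00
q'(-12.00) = 3864.00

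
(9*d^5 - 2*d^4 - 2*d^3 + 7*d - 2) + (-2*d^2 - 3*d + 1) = 9*d^5 - 2*d^4 - 2*d^3 - 2*d^2 + 4*d - 1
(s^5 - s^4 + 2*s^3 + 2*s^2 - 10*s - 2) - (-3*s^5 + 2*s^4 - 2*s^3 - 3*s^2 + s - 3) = 4*s^5 - 3*s^4 + 4*s^3 + 5*s^2 - 11*s + 1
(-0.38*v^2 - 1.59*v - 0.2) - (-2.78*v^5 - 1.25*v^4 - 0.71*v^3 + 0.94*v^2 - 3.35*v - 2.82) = 2.78*v^5 + 1.25*v^4 + 0.71*v^3 - 1.32*v^2 + 1.76*v + 2.62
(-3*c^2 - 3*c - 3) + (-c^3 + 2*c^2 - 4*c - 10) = -c^3 - c^2 - 7*c - 13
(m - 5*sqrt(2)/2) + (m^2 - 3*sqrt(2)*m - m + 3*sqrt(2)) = m^2 - 3*sqrt(2)*m + sqrt(2)/2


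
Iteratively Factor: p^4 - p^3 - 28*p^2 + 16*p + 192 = (p - 4)*(p^3 + 3*p^2 - 16*p - 48) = (p - 4)^2*(p^2 + 7*p + 12) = (p - 4)^2*(p + 3)*(p + 4)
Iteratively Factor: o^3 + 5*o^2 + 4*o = (o + 4)*(o^2 + o) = (o + 1)*(o + 4)*(o)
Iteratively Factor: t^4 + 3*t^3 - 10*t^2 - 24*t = (t + 4)*(t^3 - t^2 - 6*t) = (t - 3)*(t + 4)*(t^2 + 2*t) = (t - 3)*(t + 2)*(t + 4)*(t)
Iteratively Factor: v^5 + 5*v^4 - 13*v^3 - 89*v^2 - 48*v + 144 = (v + 3)*(v^4 + 2*v^3 - 19*v^2 - 32*v + 48) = (v - 4)*(v + 3)*(v^3 + 6*v^2 + 5*v - 12) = (v - 4)*(v + 3)*(v + 4)*(v^2 + 2*v - 3) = (v - 4)*(v + 3)^2*(v + 4)*(v - 1)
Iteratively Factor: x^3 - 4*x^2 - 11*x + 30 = (x - 5)*(x^2 + x - 6) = (x - 5)*(x + 3)*(x - 2)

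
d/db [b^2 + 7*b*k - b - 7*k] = 2*b + 7*k - 1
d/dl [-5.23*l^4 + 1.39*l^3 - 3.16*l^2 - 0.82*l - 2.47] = -20.92*l^3 + 4.17*l^2 - 6.32*l - 0.82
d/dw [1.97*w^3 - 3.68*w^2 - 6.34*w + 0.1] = 5.91*w^2 - 7.36*w - 6.34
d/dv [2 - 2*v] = -2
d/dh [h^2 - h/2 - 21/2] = 2*h - 1/2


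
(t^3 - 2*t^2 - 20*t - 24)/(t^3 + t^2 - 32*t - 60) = (t + 2)/(t + 5)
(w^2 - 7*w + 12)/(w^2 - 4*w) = (w - 3)/w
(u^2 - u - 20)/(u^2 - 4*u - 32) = (u - 5)/(u - 8)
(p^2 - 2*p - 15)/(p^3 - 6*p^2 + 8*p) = (p^2 - 2*p - 15)/(p*(p^2 - 6*p + 8))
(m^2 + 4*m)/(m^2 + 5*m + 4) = m/(m + 1)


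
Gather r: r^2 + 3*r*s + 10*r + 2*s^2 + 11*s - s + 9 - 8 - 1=r^2 + r*(3*s + 10) + 2*s^2 + 10*s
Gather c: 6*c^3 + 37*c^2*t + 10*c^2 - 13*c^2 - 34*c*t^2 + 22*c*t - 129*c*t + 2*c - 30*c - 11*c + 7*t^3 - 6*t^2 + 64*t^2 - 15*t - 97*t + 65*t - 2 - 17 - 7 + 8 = 6*c^3 + c^2*(37*t - 3) + c*(-34*t^2 - 107*t - 39) + 7*t^3 + 58*t^2 - 47*t - 18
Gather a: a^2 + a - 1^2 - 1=a^2 + a - 2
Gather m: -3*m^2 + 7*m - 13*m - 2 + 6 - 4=-3*m^2 - 6*m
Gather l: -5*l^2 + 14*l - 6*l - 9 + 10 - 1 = -5*l^2 + 8*l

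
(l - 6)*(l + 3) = l^2 - 3*l - 18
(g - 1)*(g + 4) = g^2 + 3*g - 4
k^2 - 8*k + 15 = (k - 5)*(k - 3)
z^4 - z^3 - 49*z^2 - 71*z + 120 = (z - 8)*(z - 1)*(z + 3)*(z + 5)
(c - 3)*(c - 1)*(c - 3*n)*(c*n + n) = c^4*n - 3*c^3*n^2 - 3*c^3*n + 9*c^2*n^2 - c^2*n + 3*c*n^2 + 3*c*n - 9*n^2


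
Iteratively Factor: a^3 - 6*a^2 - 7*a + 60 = (a - 4)*(a^2 - 2*a - 15) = (a - 5)*(a - 4)*(a + 3)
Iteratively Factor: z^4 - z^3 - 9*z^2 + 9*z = (z - 3)*(z^3 + 2*z^2 - 3*z) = z*(z - 3)*(z^2 + 2*z - 3) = z*(z - 3)*(z - 1)*(z + 3)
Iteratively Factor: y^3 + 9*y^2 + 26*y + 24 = (y + 2)*(y^2 + 7*y + 12) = (y + 2)*(y + 3)*(y + 4)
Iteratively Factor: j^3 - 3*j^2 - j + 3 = (j - 1)*(j^2 - 2*j - 3) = (j - 1)*(j + 1)*(j - 3)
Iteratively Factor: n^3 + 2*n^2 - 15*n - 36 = (n - 4)*(n^2 + 6*n + 9) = (n - 4)*(n + 3)*(n + 3)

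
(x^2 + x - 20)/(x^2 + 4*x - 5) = (x - 4)/(x - 1)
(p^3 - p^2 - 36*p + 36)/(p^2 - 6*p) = p + 5 - 6/p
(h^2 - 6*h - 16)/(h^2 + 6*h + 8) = (h - 8)/(h + 4)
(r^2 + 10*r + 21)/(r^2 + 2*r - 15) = (r^2 + 10*r + 21)/(r^2 + 2*r - 15)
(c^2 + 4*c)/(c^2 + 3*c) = (c + 4)/(c + 3)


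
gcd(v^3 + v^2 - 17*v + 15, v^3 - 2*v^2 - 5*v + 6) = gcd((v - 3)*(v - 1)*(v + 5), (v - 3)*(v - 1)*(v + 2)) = v^2 - 4*v + 3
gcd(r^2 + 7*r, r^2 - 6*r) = r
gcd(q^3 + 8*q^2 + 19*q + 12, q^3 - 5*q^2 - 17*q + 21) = q + 3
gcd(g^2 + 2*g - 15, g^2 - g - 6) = g - 3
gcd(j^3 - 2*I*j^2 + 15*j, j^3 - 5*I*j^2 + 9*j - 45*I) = j^2 - 2*I*j + 15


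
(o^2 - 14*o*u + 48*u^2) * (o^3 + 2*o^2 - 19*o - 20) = o^5 - 14*o^4*u + 2*o^4 + 48*o^3*u^2 - 28*o^3*u - 19*o^3 + 96*o^2*u^2 + 266*o^2*u - 20*o^2 - 912*o*u^2 + 280*o*u - 960*u^2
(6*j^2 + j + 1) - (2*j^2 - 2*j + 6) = 4*j^2 + 3*j - 5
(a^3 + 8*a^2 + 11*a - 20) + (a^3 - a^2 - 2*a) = 2*a^3 + 7*a^2 + 9*a - 20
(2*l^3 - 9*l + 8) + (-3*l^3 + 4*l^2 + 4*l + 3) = -l^3 + 4*l^2 - 5*l + 11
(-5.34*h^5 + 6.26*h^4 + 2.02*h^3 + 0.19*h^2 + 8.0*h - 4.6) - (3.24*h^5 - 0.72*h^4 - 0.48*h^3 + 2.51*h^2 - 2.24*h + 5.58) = -8.58*h^5 + 6.98*h^4 + 2.5*h^3 - 2.32*h^2 + 10.24*h - 10.18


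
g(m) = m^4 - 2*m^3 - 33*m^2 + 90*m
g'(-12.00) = -6894.00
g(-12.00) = 18360.00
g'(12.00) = 5346.00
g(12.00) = 13608.00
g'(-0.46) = 118.70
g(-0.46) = -48.14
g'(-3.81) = 33.14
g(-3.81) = -500.60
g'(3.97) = -16.30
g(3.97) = -39.55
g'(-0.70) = 131.89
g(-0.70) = -78.24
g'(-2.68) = 146.79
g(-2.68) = -388.13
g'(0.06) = 86.02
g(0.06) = 5.28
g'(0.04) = 87.35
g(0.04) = 3.55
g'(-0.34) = 111.59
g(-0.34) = -34.32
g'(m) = 4*m^3 - 6*m^2 - 66*m + 90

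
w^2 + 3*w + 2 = (w + 1)*(w + 2)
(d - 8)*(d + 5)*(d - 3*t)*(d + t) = d^4 - 2*d^3*t - 3*d^3 - 3*d^2*t^2 + 6*d^2*t - 40*d^2 + 9*d*t^2 + 80*d*t + 120*t^2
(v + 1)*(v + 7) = v^2 + 8*v + 7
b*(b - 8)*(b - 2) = b^3 - 10*b^2 + 16*b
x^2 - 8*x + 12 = (x - 6)*(x - 2)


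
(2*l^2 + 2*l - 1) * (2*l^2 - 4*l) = 4*l^4 - 4*l^3 - 10*l^2 + 4*l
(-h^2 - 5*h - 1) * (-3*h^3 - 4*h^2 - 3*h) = 3*h^5 + 19*h^4 + 26*h^3 + 19*h^2 + 3*h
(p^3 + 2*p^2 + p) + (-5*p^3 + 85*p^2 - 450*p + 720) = -4*p^3 + 87*p^2 - 449*p + 720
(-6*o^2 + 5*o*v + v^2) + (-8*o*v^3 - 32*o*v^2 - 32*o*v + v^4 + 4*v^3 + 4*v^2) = -6*o^2 - 8*o*v^3 - 32*o*v^2 - 27*o*v + v^4 + 4*v^3 + 5*v^2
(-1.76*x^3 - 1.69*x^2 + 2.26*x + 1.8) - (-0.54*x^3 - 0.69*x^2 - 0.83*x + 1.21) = -1.22*x^3 - 1.0*x^2 + 3.09*x + 0.59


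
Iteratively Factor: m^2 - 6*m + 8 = (m - 2)*(m - 4)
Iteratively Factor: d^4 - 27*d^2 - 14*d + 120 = (d + 3)*(d^3 - 3*d^2 - 18*d + 40) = (d - 2)*(d + 3)*(d^2 - d - 20) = (d - 2)*(d + 3)*(d + 4)*(d - 5)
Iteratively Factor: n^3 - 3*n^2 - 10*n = (n)*(n^2 - 3*n - 10) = n*(n + 2)*(n - 5)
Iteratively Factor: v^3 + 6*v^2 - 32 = (v - 2)*(v^2 + 8*v + 16) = (v - 2)*(v + 4)*(v + 4)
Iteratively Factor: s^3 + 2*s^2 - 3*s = (s + 3)*(s^2 - s) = s*(s + 3)*(s - 1)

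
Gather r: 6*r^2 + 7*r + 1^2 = 6*r^2 + 7*r + 1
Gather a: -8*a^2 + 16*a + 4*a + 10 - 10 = -8*a^2 + 20*a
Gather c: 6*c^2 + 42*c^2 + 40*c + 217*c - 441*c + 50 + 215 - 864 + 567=48*c^2 - 184*c - 32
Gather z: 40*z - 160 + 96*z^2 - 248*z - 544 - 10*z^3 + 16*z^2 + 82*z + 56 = -10*z^3 + 112*z^2 - 126*z - 648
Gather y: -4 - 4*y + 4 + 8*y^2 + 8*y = 8*y^2 + 4*y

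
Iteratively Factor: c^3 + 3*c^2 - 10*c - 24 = (c - 3)*(c^2 + 6*c + 8) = (c - 3)*(c + 4)*(c + 2)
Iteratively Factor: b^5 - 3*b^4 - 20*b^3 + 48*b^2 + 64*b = (b)*(b^4 - 3*b^3 - 20*b^2 + 48*b + 64) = b*(b + 4)*(b^3 - 7*b^2 + 8*b + 16) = b*(b - 4)*(b + 4)*(b^2 - 3*b - 4) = b*(b - 4)^2*(b + 4)*(b + 1)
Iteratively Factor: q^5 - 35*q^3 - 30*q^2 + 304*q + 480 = (q + 4)*(q^4 - 4*q^3 - 19*q^2 + 46*q + 120) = (q - 4)*(q + 4)*(q^3 - 19*q - 30) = (q - 4)*(q + 2)*(q + 4)*(q^2 - 2*q - 15) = (q - 4)*(q + 2)*(q + 3)*(q + 4)*(q - 5)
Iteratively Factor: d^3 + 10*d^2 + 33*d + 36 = (d + 3)*(d^2 + 7*d + 12) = (d + 3)^2*(d + 4)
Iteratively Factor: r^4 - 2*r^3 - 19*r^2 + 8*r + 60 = (r + 2)*(r^3 - 4*r^2 - 11*r + 30) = (r - 5)*(r + 2)*(r^2 + r - 6) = (r - 5)*(r - 2)*(r + 2)*(r + 3)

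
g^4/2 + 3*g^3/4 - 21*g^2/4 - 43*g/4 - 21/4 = (g/2 + 1/2)*(g - 7/2)*(g + 1)*(g + 3)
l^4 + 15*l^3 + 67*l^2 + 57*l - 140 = (l - 1)*(l + 4)*(l + 5)*(l + 7)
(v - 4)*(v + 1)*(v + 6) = v^3 + 3*v^2 - 22*v - 24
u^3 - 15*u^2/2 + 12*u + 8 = (u - 4)^2*(u + 1/2)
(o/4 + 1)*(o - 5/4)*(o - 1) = o^3/4 + 7*o^2/16 - 31*o/16 + 5/4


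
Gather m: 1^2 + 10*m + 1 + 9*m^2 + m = 9*m^2 + 11*m + 2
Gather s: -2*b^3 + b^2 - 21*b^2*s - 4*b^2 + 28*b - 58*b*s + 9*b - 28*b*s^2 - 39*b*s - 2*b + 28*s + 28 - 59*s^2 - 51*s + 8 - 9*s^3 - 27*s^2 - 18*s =-2*b^3 - 3*b^2 + 35*b - 9*s^3 + s^2*(-28*b - 86) + s*(-21*b^2 - 97*b - 41) + 36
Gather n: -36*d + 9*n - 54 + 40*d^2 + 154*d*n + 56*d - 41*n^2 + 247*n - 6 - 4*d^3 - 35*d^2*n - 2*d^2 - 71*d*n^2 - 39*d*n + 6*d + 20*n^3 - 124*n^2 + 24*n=-4*d^3 + 38*d^2 + 26*d + 20*n^3 + n^2*(-71*d - 165) + n*(-35*d^2 + 115*d + 280) - 60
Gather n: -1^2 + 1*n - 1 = n - 2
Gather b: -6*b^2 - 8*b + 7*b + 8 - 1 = -6*b^2 - b + 7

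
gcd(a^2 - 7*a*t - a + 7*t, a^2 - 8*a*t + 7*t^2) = -a + 7*t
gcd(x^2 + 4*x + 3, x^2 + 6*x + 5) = x + 1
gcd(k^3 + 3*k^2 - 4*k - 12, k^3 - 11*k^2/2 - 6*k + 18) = k + 2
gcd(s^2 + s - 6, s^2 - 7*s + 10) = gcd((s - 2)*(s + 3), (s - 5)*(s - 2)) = s - 2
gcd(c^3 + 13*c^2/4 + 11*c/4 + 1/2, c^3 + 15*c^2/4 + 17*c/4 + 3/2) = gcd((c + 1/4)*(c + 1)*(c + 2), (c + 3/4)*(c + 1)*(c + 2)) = c^2 + 3*c + 2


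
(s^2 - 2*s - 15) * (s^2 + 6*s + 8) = s^4 + 4*s^3 - 19*s^2 - 106*s - 120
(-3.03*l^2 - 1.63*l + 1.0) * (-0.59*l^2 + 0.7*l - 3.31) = 1.7877*l^4 - 1.1593*l^3 + 8.2983*l^2 + 6.0953*l - 3.31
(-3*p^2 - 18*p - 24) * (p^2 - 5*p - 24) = -3*p^4 - 3*p^3 + 138*p^2 + 552*p + 576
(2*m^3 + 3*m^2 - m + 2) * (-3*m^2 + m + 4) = -6*m^5 - 7*m^4 + 14*m^3 + 5*m^2 - 2*m + 8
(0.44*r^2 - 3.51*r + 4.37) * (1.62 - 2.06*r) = -0.9064*r^3 + 7.9434*r^2 - 14.6884*r + 7.0794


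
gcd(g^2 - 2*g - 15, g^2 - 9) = g + 3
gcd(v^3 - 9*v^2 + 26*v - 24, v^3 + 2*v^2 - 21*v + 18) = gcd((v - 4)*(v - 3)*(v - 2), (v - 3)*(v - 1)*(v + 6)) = v - 3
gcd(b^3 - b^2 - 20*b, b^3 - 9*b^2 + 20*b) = b^2 - 5*b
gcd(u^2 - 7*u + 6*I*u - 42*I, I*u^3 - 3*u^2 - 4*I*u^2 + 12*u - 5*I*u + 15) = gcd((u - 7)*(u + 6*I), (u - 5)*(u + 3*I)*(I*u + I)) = 1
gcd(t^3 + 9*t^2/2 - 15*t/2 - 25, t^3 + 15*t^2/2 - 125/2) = t^2 + 5*t/2 - 25/2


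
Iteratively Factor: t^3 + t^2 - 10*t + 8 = (t - 2)*(t^2 + 3*t - 4) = (t - 2)*(t - 1)*(t + 4)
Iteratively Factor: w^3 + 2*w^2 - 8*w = (w)*(w^2 + 2*w - 8) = w*(w - 2)*(w + 4)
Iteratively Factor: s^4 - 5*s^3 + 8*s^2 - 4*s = (s - 1)*(s^3 - 4*s^2 + 4*s) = s*(s - 1)*(s^2 - 4*s + 4) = s*(s - 2)*(s - 1)*(s - 2)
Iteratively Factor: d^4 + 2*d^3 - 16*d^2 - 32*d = (d + 4)*(d^3 - 2*d^2 - 8*d) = (d + 2)*(d + 4)*(d^2 - 4*d) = d*(d + 2)*(d + 4)*(d - 4)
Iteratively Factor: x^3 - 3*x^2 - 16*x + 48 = (x - 3)*(x^2 - 16) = (x - 3)*(x + 4)*(x - 4)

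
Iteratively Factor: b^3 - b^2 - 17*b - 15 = (b - 5)*(b^2 + 4*b + 3) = (b - 5)*(b + 3)*(b + 1)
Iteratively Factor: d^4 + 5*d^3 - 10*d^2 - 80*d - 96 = (d + 3)*(d^3 + 2*d^2 - 16*d - 32) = (d - 4)*(d + 3)*(d^2 + 6*d + 8) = (d - 4)*(d + 2)*(d + 3)*(d + 4)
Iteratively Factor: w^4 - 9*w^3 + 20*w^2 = (w - 5)*(w^3 - 4*w^2) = w*(w - 5)*(w^2 - 4*w) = w^2*(w - 5)*(w - 4)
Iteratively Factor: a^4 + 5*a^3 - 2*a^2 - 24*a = (a)*(a^3 + 5*a^2 - 2*a - 24) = a*(a + 3)*(a^2 + 2*a - 8) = a*(a - 2)*(a + 3)*(a + 4)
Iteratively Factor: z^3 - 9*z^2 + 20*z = (z - 5)*(z^2 - 4*z) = (z - 5)*(z - 4)*(z)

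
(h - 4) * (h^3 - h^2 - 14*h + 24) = h^4 - 5*h^3 - 10*h^2 + 80*h - 96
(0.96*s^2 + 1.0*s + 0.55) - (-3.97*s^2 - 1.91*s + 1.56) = 4.93*s^2 + 2.91*s - 1.01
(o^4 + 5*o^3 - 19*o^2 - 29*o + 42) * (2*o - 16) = 2*o^5 - 6*o^4 - 118*o^3 + 246*o^2 + 548*o - 672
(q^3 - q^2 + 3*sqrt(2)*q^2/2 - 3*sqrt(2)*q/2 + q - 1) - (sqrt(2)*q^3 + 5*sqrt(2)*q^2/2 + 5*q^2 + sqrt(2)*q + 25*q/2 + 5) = -sqrt(2)*q^3 + q^3 - 6*q^2 - sqrt(2)*q^2 - 23*q/2 - 5*sqrt(2)*q/2 - 6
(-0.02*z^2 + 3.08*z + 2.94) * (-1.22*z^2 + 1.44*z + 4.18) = 0.0244*z^4 - 3.7864*z^3 + 0.764800000000001*z^2 + 17.108*z + 12.2892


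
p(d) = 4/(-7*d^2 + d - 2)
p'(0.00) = -1.00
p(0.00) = -2.00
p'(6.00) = 0.01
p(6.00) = -0.02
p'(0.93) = 0.95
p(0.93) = -0.56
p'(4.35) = 0.01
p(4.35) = -0.03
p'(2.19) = 0.11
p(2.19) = -0.12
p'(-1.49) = -0.24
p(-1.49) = -0.21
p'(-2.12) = -0.10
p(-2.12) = -0.11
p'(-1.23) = -0.38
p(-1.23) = -0.29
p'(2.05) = 0.13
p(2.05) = -0.14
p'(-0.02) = -1.25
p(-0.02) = -1.98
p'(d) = 4*(14*d - 1)/(-7*d^2 + d - 2)^2 = 4*(14*d - 1)/(7*d^2 - d + 2)^2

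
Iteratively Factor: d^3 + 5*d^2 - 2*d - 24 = (d - 2)*(d^2 + 7*d + 12) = (d - 2)*(d + 4)*(d + 3)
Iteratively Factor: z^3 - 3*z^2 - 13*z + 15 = (z + 3)*(z^2 - 6*z + 5) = (z - 5)*(z + 3)*(z - 1)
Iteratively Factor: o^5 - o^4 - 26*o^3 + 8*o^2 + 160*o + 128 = (o + 4)*(o^4 - 5*o^3 - 6*o^2 + 32*o + 32) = (o + 2)*(o + 4)*(o^3 - 7*o^2 + 8*o + 16) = (o - 4)*(o + 2)*(o + 4)*(o^2 - 3*o - 4) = (o - 4)*(o + 1)*(o + 2)*(o + 4)*(o - 4)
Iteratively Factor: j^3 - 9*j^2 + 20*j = (j - 5)*(j^2 - 4*j) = j*(j - 5)*(j - 4)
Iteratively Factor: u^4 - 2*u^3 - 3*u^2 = (u + 1)*(u^3 - 3*u^2) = u*(u + 1)*(u^2 - 3*u) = u*(u - 3)*(u + 1)*(u)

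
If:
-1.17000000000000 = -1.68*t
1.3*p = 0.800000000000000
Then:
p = 0.62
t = 0.70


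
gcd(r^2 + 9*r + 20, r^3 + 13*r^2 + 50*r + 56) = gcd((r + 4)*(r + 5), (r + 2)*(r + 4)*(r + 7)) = r + 4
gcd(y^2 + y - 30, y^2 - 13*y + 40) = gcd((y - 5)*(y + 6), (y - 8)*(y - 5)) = y - 5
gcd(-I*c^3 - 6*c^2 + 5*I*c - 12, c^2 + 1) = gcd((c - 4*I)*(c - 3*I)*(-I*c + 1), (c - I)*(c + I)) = c + I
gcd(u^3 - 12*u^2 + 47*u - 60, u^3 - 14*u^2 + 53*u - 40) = u - 5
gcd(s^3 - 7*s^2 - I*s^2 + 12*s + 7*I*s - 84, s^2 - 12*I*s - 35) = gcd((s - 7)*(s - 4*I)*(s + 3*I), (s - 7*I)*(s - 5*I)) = 1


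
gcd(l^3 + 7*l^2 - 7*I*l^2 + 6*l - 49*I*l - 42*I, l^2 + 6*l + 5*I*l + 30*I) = l + 6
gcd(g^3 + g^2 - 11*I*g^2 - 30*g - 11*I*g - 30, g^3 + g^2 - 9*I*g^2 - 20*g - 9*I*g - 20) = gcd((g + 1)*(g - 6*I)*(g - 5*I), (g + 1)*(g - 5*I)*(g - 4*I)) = g^2 + g*(1 - 5*I) - 5*I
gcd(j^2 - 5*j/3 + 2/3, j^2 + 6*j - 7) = j - 1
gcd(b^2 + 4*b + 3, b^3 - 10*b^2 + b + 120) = b + 3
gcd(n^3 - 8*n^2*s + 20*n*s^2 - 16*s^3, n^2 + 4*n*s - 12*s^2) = -n + 2*s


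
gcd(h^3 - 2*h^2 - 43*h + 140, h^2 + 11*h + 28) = h + 7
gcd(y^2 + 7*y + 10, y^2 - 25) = y + 5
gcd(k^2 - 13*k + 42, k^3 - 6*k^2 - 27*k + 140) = k - 7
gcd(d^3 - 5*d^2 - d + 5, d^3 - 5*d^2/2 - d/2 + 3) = d + 1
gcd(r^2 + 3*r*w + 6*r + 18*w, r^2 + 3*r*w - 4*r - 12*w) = r + 3*w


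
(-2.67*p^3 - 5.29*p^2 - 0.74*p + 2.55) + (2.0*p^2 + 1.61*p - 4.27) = -2.67*p^3 - 3.29*p^2 + 0.87*p - 1.72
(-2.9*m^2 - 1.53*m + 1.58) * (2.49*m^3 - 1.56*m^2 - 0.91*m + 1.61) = -7.221*m^5 + 0.7143*m^4 + 8.96*m^3 - 5.7415*m^2 - 3.9011*m + 2.5438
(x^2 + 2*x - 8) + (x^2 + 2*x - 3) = 2*x^2 + 4*x - 11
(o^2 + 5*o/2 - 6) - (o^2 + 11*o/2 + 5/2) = -3*o - 17/2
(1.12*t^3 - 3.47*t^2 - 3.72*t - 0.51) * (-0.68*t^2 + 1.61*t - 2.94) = -0.7616*t^5 + 4.1628*t^4 - 6.3499*t^3 + 4.5594*t^2 + 10.1157*t + 1.4994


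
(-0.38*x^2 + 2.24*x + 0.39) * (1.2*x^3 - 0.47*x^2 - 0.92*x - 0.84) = -0.456*x^5 + 2.8666*x^4 - 0.2352*x^3 - 1.9249*x^2 - 2.2404*x - 0.3276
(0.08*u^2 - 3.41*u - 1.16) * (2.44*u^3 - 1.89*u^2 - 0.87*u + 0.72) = 0.1952*u^5 - 8.4716*u^4 + 3.5449*u^3 + 5.2167*u^2 - 1.446*u - 0.8352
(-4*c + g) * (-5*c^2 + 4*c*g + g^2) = 20*c^3 - 21*c^2*g + g^3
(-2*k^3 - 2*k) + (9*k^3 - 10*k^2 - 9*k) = 7*k^3 - 10*k^2 - 11*k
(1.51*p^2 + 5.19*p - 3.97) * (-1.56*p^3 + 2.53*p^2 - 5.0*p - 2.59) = -2.3556*p^5 - 4.2761*p^4 + 11.7739*p^3 - 39.905*p^2 + 6.4079*p + 10.2823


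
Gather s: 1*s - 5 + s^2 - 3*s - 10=s^2 - 2*s - 15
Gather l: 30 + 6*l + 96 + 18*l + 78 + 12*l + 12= 36*l + 216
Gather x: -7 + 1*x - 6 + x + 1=2*x - 12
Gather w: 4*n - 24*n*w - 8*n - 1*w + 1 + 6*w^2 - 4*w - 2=-4*n + 6*w^2 + w*(-24*n - 5) - 1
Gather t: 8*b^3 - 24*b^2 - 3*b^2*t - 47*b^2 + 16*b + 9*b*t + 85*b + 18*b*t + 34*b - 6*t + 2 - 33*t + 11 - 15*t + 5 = 8*b^3 - 71*b^2 + 135*b + t*(-3*b^2 + 27*b - 54) + 18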